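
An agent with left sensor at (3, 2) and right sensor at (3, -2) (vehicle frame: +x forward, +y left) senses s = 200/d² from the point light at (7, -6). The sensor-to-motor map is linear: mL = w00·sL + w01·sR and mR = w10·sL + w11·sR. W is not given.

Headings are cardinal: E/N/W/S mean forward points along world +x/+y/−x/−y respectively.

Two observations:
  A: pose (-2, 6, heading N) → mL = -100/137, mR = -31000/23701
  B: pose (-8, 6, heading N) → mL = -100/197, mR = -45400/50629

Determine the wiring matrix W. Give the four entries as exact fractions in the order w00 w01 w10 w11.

obs A: pose=(-2,6,N) → sL=100/173, sR=100/137, mL=-100/137, mR=-31000/23701
obs B: pose=(-8,6,N) → sL=100/257, sR=100/197, mL=-100/197, mR=-45400/50629
sensor matrix S = [[100/173, 100/137], [100/257, 100/197]]; det S = 11280000/1199957929
solve [mL_A; mL_B] = S·[w00; w01] and [mR_A; mR_B] = S·[w10; w11]:
  w00 = 0, w01 = -1, w10 = -1, w11 = -1

0 -1 -1 -1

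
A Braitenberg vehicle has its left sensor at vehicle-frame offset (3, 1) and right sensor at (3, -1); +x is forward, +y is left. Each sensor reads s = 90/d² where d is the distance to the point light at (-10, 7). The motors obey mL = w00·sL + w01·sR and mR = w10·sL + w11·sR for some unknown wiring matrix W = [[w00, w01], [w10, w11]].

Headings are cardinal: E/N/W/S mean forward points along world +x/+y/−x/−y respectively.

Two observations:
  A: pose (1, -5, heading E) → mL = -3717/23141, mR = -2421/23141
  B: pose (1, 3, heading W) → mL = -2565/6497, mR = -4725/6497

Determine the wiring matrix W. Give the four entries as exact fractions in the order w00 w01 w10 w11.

-1 1/2 1/2 -1

obs A: pose=(1,-5,E) → sL=90/317, sR=18/73, mL=-3717/23141, mR=-2421/23141
obs B: pose=(1,3,W) → sL=90/89, sR=90/73, mL=-2565/6497, mR=-4725/6497
sensor matrix S = [[90/317, 18/73], [90/89, 90/73]]; det S = 207360/2059549
solve [mL_A; mL_B] = S·[w00; w01] and [mR_A; mR_B] = S·[w10; w11]:
  w00 = -1, w01 = 1/2, w10 = 1/2, w11 = -1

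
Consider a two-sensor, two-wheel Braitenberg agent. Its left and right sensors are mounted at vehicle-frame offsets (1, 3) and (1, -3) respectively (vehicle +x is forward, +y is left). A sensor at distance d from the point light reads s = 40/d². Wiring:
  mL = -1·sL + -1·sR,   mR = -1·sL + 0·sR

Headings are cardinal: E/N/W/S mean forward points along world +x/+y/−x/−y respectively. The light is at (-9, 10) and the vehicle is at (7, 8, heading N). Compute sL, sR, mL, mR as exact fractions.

4/17 20/181 -1064/3077 -4/17

left sensor world pos  = (4, 9); dL² = 170
right sensor world pos = (10, 9); dR² = 362
sL = 40/170 = 4/17
sR = 40/362 = 20/181
mL = -1·sL + -1·sR = -1064/3077
mR = -1·sL + 0·sR = -4/17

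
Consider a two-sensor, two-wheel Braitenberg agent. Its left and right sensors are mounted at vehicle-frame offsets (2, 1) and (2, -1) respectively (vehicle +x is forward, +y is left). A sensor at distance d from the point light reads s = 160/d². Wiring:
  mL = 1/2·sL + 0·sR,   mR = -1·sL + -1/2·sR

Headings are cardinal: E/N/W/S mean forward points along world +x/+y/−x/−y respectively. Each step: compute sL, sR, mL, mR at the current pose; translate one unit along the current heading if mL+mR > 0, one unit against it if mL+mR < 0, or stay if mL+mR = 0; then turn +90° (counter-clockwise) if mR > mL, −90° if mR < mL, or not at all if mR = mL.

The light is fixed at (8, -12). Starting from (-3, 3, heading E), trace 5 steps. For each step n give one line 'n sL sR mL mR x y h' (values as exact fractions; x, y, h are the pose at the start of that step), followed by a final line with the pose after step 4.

0 160/337 160/277 80/337 -71280/93349 -3 3 E
1 16/29 80/169 8/29 -3864/4901 -4 3 S
2 160/421 32/97 80/421 -22256/40837 -4 4 W
3 40/117 20/53 20/117 -3290/6201 -3 4 N
4 160/337 160/277 80/337 -71280/93349 -3 3 E
final -4 3 S

n=0: pose=(-3,3,E); sL=160/337, sR=160/277; mL=80/337, mR=-71280/93349; mL+mR=-49120/93349 → advance -1; mR−mL=-93440/93349 → turn -1·90°
n=1: pose=(-4,3,S); sL=16/29, sR=80/169; mL=8/29, mR=-3864/4901; mL+mR=-2512/4901 → advance -1; mR−mL=-5216/4901 → turn -1·90°
n=2: pose=(-4,4,W); sL=160/421, sR=32/97; mL=80/421, mR=-22256/40837; mL+mR=-14496/40837 → advance -1; mR−mL=-30016/40837 → turn -1·90°
n=3: pose=(-3,4,N); sL=40/117, sR=20/53; mL=20/117, mR=-3290/6201; mL+mR=-2230/6201 → advance -1; mR−mL=-1450/2067 → turn -1·90°
n=4: pose=(-3,3,E); sL=160/337, sR=160/277; mL=80/337, mR=-71280/93349; mL+mR=-49120/93349 → advance -1; mR−mL=-93440/93349 → turn -1·90°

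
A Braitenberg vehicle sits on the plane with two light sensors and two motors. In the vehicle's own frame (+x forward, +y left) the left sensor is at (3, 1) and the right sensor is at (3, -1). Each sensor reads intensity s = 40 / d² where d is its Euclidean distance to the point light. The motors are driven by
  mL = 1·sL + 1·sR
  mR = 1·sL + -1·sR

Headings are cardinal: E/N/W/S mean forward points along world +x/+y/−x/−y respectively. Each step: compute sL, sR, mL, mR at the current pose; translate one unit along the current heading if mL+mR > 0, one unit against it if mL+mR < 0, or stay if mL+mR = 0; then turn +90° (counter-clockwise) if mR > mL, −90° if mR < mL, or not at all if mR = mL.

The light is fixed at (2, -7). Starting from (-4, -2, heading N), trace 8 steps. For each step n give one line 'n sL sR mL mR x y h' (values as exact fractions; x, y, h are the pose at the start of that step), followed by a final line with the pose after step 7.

0 40/113 40/89 8080/10057 -960/10057 -4 -2 N
1 20/29 20/17 920/493 -240/493 -4 -1 E
2 8/5 8/9 112/45 32/45 -3 -1 S
3 1/2 2/5 9/10 1/10 -3 -2 W
4 40/113 40/89 8080/10057 -960/10057 -4 -2 N
5 20/29 20/17 920/493 -240/493 -4 -1 E
6 8/5 8/9 112/45 32/45 -3 -1 S
7 1/2 2/5 9/10 1/10 -3 -2 W
final -4 -2 N

n=0: pose=(-4,-2,N); sL=40/113, sR=40/89; mL=8080/10057, mR=-960/10057; mL+mR=80/113 → advance +1; mR−mL=-80/89 → turn -1·90°
n=1: pose=(-4,-1,E); sL=20/29, sR=20/17; mL=920/493, mR=-240/493; mL+mR=40/29 → advance +1; mR−mL=-40/17 → turn -1·90°
n=2: pose=(-3,-1,S); sL=8/5, sR=8/9; mL=112/45, mR=32/45; mL+mR=16/5 → advance +1; mR−mL=-16/9 → turn -1·90°
n=3: pose=(-3,-2,W); sL=1/2, sR=2/5; mL=9/10, mR=1/10; mL+mR=1 → advance +1; mR−mL=-4/5 → turn -1·90°
n=4: pose=(-4,-2,N); sL=40/113, sR=40/89; mL=8080/10057, mR=-960/10057; mL+mR=80/113 → advance +1; mR−mL=-80/89 → turn -1·90°
n=5: pose=(-4,-1,E); sL=20/29, sR=20/17; mL=920/493, mR=-240/493; mL+mR=40/29 → advance +1; mR−mL=-40/17 → turn -1·90°
n=6: pose=(-3,-1,S); sL=8/5, sR=8/9; mL=112/45, mR=32/45; mL+mR=16/5 → advance +1; mR−mL=-16/9 → turn -1·90°
n=7: pose=(-3,-2,W); sL=1/2, sR=2/5; mL=9/10, mR=1/10; mL+mR=1 → advance +1; mR−mL=-4/5 → turn -1·90°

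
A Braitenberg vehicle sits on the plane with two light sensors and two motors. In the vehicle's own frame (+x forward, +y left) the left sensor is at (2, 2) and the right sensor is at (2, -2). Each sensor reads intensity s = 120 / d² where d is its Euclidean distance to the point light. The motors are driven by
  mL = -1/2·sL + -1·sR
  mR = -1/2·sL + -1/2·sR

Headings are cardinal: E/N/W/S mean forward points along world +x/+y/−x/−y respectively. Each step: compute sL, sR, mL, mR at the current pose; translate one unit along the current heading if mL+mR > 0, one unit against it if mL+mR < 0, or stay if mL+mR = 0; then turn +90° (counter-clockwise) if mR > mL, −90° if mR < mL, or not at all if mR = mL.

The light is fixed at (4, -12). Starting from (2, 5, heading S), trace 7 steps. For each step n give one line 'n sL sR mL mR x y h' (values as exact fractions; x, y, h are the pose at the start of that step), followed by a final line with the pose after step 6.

n=0: pose=(2,5,S); sL=8/15, sR=120/241; mL=-2764/3615, mR=-1864/3615; mL+mR=-4628/3615 → advance -1; mR−mL=60/241 → turn +1·90°
n=1: pose=(2,6,E); sL=3/10, sR=15/32; mL=-99/160, mR=-123/320; mL+mR=-321/320 → advance -1; mR−mL=15/64 → turn +1·90°
n=2: pose=(1,6,N); sL=24/85, sR=120/401; mL=-15012/34085, mR=-9912/34085; mL+mR=-24924/34085 → advance -1; mR−mL=60/401 → turn +1·90°
n=3: pose=(1,5,W); sL=12/25, sR=60/193; mL=-2658/4825, mR=-1908/4825; mL+mR=-4566/4825 → advance -1; mR−mL=30/193 → turn +1·90°
n=4: pose=(2,5,S); sL=8/15, sR=120/241; mL=-2764/3615, mR=-1864/3615; mL+mR=-4628/3615 → advance -1; mR−mL=60/241 → turn +1·90°
n=5: pose=(2,6,E); sL=3/10, sR=15/32; mL=-99/160, mR=-123/320; mL+mR=-321/320 → advance -1; mR−mL=15/64 → turn +1·90°
n=6: pose=(1,6,N); sL=24/85, sR=120/401; mL=-15012/34085, mR=-9912/34085; mL+mR=-24924/34085 → advance -1; mR−mL=60/401 → turn +1·90°

0 8/15 120/241 -2764/3615 -1864/3615 2 5 S
1 3/10 15/32 -99/160 -123/320 2 6 E
2 24/85 120/401 -15012/34085 -9912/34085 1 6 N
3 12/25 60/193 -2658/4825 -1908/4825 1 5 W
4 8/15 120/241 -2764/3615 -1864/3615 2 5 S
5 3/10 15/32 -99/160 -123/320 2 6 E
6 24/85 120/401 -15012/34085 -9912/34085 1 6 N
final 1 5 W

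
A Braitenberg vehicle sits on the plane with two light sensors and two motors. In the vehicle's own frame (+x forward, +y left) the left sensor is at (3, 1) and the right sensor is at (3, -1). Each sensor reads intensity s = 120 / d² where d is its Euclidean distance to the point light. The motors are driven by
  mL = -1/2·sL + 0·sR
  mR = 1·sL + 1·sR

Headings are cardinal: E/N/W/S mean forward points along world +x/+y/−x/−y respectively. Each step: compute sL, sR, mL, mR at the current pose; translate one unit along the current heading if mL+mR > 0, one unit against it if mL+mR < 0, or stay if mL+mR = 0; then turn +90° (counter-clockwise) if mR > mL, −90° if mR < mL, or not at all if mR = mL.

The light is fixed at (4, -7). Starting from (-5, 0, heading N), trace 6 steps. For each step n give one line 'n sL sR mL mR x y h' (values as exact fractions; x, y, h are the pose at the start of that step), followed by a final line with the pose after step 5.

n=0: pose=(-5,0,N); sL=3/5, sR=30/41; mL=-3/10, mR=273/205; mL+mR=423/410 → advance +1; mR−mL=669/410 → turn +1·90°
n=1: pose=(-5,1,W); sL=120/193, sR=8/15; mL=-60/193, mR=3344/2895; mL+mR=2444/2895 → advance +1; mR−mL=4244/2895 → turn +1·90°
n=2: pose=(-6,1,S); sL=60/53, sR=60/73; mL=-30/53, mR=7560/3869; mL+mR=5370/3869 → advance +1; mR−mL=9750/3869 → turn +1·90°
n=3: pose=(-6,0,E); sL=120/113, sR=24/17; mL=-60/113, mR=4752/1921; mL+mR=3732/1921 → advance +1; mR−mL=5772/1921 → turn +1·90°
n=4: pose=(-5,0,N); sL=3/5, sR=30/41; mL=-3/10, mR=273/205; mL+mR=423/410 → advance +1; mR−mL=669/410 → turn +1·90°
n=5: pose=(-5,1,W); sL=120/193, sR=8/15; mL=-60/193, mR=3344/2895; mL+mR=2444/2895 → advance +1; mR−mL=4244/2895 → turn +1·90°

0 3/5 30/41 -3/10 273/205 -5 0 N
1 120/193 8/15 -60/193 3344/2895 -5 1 W
2 60/53 60/73 -30/53 7560/3869 -6 1 S
3 120/113 24/17 -60/113 4752/1921 -6 0 E
4 3/5 30/41 -3/10 273/205 -5 0 N
5 120/193 8/15 -60/193 3344/2895 -5 1 W
final -6 1 S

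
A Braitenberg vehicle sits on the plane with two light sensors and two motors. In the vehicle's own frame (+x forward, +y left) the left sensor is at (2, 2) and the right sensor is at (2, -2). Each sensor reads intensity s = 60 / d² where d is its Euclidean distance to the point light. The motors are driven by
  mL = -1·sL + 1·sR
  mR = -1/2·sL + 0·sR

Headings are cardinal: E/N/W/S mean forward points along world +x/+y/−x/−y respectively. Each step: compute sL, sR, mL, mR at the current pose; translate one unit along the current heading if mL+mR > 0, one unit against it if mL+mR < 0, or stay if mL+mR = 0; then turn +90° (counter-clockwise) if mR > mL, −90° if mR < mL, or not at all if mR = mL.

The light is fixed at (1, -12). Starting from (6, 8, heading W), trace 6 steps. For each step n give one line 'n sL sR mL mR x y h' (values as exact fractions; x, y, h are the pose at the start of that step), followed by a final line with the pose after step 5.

0 20/111 60/493 -3200/54723 -10/111 6 8 W
1 3/25 15/137 -36/3425 -3/50 7 8 N
2 12/101 60/353 1824/35653 -6/101 7 7 E
3 30/169 30/149 600/25181 -15/169 6 7 S
4 20/111 60/493 -3200/54723 -10/111 6 8 W
5 3/25 15/137 -36/3425 -3/50 7 8 N
final 7 7 E

n=0: pose=(6,8,W); sL=20/111, sR=60/493; mL=-3200/54723, mR=-10/111; mL+mR=-2710/18241 → advance -1; mR−mL=-1730/54723 → turn -1·90°
n=1: pose=(7,8,N); sL=3/25, sR=15/137; mL=-36/3425, mR=-3/50; mL+mR=-483/6850 → advance -1; mR−mL=-339/6850 → turn -1·90°
n=2: pose=(7,7,E); sL=12/101, sR=60/353; mL=1824/35653, mR=-6/101; mL+mR=-294/35653 → advance -1; mR−mL=-3942/35653 → turn -1·90°
n=3: pose=(6,7,S); sL=30/169, sR=30/149; mL=600/25181, mR=-15/169; mL+mR=-1635/25181 → advance -1; mR−mL=-2835/25181 → turn -1·90°
n=4: pose=(6,8,W); sL=20/111, sR=60/493; mL=-3200/54723, mR=-10/111; mL+mR=-2710/18241 → advance -1; mR−mL=-1730/54723 → turn -1·90°
n=5: pose=(7,8,N); sL=3/25, sR=15/137; mL=-36/3425, mR=-3/50; mL+mR=-483/6850 → advance -1; mR−mL=-339/6850 → turn -1·90°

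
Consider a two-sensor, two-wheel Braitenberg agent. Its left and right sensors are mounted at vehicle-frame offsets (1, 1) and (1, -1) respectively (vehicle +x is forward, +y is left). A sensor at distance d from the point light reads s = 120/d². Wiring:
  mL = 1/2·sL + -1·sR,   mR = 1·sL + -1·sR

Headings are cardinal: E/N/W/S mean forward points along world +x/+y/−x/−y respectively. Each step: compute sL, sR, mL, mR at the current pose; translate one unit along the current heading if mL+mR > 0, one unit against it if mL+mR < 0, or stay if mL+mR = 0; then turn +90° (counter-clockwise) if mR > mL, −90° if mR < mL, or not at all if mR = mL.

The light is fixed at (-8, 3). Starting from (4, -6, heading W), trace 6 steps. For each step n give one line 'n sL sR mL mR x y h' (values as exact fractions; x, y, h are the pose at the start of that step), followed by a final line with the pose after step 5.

n=0: pose=(4,-6,W); sL=120/221, sR=24/37; mL=-3084/8177, mR=-864/8177; mL+mR=-3948/8177 → advance -1; mR−mL=60/221 → turn +1·90°
n=1: pose=(5,-6,S); sL=15/37, sR=30/61; mL=-1305/4514, mR=-195/2257; mL+mR=-1695/4514 → advance -1; mR−mL=15/74 → turn +1·90°
n=2: pose=(5,-5,E); sL=24/49, sR=120/277; mL=-2556/13573, mR=768/13573; mL+mR=-1788/13573 → advance -1; mR−mL=12/49 → turn +1·90°
n=3: pose=(4,-5,N); sL=12/17, sR=60/109; mL=-366/1853, mR=288/1853; mL+mR=-78/1853 → advance -1; mR−mL=6/17 → turn +1·90°
n=4: pose=(4,-6,W); sL=120/221, sR=24/37; mL=-3084/8177, mR=-864/8177; mL+mR=-3948/8177 → advance -1; mR−mL=60/221 → turn +1·90°
n=5: pose=(5,-6,S); sL=15/37, sR=30/61; mL=-1305/4514, mR=-195/2257; mL+mR=-1695/4514 → advance -1; mR−mL=15/74 → turn +1·90°

0 120/221 24/37 -3084/8177 -864/8177 4 -6 W
1 15/37 30/61 -1305/4514 -195/2257 5 -6 S
2 24/49 120/277 -2556/13573 768/13573 5 -5 E
3 12/17 60/109 -366/1853 288/1853 4 -5 N
4 120/221 24/37 -3084/8177 -864/8177 4 -6 W
5 15/37 30/61 -1305/4514 -195/2257 5 -6 S
final 5 -5 E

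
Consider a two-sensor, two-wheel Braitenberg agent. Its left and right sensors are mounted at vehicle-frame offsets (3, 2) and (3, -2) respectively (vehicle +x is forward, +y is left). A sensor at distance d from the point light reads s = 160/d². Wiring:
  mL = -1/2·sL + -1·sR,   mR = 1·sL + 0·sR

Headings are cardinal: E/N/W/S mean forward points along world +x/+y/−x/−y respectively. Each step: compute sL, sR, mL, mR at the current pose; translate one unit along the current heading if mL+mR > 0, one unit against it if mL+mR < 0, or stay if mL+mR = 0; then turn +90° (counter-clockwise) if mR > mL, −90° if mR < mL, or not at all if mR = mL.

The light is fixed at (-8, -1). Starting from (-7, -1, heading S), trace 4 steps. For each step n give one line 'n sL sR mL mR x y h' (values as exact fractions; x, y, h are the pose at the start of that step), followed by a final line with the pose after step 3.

0 80/9 16 -184/9 80/9 -7 -1 S
1 32/5 160/17 -1072/85 32/5 -7 0 E
2 8 8 -12 8 -8 0 N
3 160/13 160/13 -240/13 160/13 -8 -1 W
final -7 -1 S

n=0: pose=(-7,-1,S); sL=80/9, sR=16; mL=-184/9, mR=80/9; mL+mR=-104/9 → advance -1; mR−mL=88/3 → turn +1·90°
n=1: pose=(-7,0,E); sL=32/5, sR=160/17; mL=-1072/85, mR=32/5; mL+mR=-528/85 → advance -1; mR−mL=1616/85 → turn +1·90°
n=2: pose=(-8,0,N); sL=8, sR=8; mL=-12, mR=8; mL+mR=-4 → advance -1; mR−mL=20 → turn +1·90°
n=3: pose=(-8,-1,W); sL=160/13, sR=160/13; mL=-240/13, mR=160/13; mL+mR=-80/13 → advance -1; mR−mL=400/13 → turn +1·90°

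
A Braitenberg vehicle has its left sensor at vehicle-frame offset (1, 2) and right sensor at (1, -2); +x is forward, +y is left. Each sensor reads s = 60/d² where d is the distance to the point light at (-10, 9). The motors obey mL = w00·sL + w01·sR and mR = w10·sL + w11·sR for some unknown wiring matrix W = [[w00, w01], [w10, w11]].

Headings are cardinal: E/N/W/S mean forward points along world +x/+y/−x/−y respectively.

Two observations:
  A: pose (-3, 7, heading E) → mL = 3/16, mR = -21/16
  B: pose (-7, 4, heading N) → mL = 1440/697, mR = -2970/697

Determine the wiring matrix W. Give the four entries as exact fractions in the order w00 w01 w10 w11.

obs A: pose=(-3,7,E) → sL=15/16, sR=3/4, mL=3/16, mR=-21/16
obs B: pose=(-7,4,N) → sL=60/17, sR=60/41, mL=1440/697, mR=-2970/697
sensor matrix S = [[15/16, 3/4], [60/17, 60/41]]; det S = -3555/2788
solve [mL_A; mL_B] = S·[w00; w01] and [mR_A; mR_B] = S·[w10; w11]:
  w00 = 1, w01 = -1, w10 = -1, w11 = -1/2

1 -1 -1 -1/2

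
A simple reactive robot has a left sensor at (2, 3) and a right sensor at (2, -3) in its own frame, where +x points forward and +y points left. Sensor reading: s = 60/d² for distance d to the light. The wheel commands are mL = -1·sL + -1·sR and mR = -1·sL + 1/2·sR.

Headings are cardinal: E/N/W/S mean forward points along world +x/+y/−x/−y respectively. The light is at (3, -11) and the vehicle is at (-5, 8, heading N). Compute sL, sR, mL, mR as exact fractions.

left sensor world pos  = (-8, 10); dL² = 562
right sensor world pos = (-2, 10); dR² = 466
sL = 60/562 = 30/281
sR = 60/466 = 30/233
mL = -1·sL + -1·sR = -15420/65473
mR = -1·sL + 1/2·sR = -2775/65473

30/281 30/233 -15420/65473 -2775/65473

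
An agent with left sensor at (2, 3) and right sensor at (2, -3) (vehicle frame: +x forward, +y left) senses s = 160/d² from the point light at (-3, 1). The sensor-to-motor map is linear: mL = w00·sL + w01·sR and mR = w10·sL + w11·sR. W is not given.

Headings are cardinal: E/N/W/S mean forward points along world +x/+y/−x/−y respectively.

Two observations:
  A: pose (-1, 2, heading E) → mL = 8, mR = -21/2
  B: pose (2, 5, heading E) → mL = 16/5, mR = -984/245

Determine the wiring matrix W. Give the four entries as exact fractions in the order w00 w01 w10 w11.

0 1 -1/2 -1

obs A: pose=(-1,2,E) → sL=5, sR=8, mL=8, mR=-21/2
obs B: pose=(2,5,E) → sL=80/49, sR=16/5, mL=16/5, mR=-984/245
sensor matrix S = [[5, 8], [80/49, 16/5]]; det S = 144/49
solve [mL_A; mL_B] = S·[w00; w01] and [mR_A; mR_B] = S·[w10; w11]:
  w00 = 0, w01 = 1, w10 = -1/2, w11 = -1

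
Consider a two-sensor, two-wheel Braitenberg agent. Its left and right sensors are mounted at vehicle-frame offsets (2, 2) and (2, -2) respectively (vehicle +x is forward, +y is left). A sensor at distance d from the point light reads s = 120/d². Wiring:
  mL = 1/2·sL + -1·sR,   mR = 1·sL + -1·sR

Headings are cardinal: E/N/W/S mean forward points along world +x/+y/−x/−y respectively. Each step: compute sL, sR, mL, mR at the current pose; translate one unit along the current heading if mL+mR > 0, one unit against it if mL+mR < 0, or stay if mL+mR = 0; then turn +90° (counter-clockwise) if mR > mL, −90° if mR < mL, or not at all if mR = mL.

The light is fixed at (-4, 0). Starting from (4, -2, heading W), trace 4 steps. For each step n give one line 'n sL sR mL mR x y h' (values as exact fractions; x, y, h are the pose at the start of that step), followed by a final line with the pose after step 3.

n=0: pose=(4,-2,W); sL=30/13, sR=10/3; mL=-85/39, mR=-40/39; mL+mR=-125/39 → advance -1; mR−mL=15/13 → turn +1·90°
n=1: pose=(5,-2,S); sL=120/137, sR=24/13; mL=-2508/1781, mR=-1728/1781; mL+mR=-4236/1781 → advance -1; mR−mL=60/137 → turn +1·90°
n=2: pose=(5,-1,E); sL=60/61, sR=12/13; mL=-342/793, mR=48/793; mL+mR=-294/793 → advance -1; mR−mL=30/61 → turn +1·90°
n=3: pose=(4,-1,N); sL=120/37, sR=120/101; mL=1620/3737, mR=7680/3737; mL+mR=9300/3737 → advance +1; mR−mL=60/37 → turn +1·90°

0 30/13 10/3 -85/39 -40/39 4 -2 W
1 120/137 24/13 -2508/1781 -1728/1781 5 -2 S
2 60/61 12/13 -342/793 48/793 5 -1 E
3 120/37 120/101 1620/3737 7680/3737 4 -1 N
final 4 0 W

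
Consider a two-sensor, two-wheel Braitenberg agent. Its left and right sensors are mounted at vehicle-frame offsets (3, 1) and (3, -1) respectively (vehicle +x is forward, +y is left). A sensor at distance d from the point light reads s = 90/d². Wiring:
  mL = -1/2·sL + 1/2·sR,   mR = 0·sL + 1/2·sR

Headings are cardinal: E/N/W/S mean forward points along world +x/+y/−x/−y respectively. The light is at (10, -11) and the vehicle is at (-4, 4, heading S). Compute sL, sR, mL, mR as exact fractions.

90/313 10/41 -280/12833 5/41

left sensor world pos  = (-3, 1); dL² = 313
right sensor world pos = (-5, 1); dR² = 369
sL = 90/313 = 90/313
sR = 90/369 = 10/41
mL = -1/2·sL + 1/2·sR = -280/12833
mR = 0·sL + 1/2·sR = 5/41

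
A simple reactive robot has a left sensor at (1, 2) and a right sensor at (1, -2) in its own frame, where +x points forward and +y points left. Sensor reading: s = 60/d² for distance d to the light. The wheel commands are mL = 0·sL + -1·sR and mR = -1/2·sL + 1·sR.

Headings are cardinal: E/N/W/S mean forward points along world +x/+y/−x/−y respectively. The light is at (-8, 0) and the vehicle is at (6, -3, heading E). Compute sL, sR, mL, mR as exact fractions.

left sensor world pos  = (7, -1); dL² = 226
right sensor world pos = (7, -5); dR² = 250
sL = 60/226 = 30/113
sR = 60/250 = 6/25
mL = 0·sL + -1·sR = -6/25
mR = -1/2·sL + 1·sR = 303/2825

30/113 6/25 -6/25 303/2825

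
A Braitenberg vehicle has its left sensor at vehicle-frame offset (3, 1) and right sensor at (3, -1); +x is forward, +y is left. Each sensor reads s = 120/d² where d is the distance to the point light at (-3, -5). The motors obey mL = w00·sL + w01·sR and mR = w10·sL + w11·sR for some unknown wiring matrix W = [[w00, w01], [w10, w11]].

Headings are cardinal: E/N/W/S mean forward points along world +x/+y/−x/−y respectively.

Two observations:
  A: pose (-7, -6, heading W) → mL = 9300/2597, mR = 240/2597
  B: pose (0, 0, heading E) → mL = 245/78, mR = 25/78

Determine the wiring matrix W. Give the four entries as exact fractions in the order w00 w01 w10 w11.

obs A: pose=(-7,-6,W) → sL=120/53, sR=120/49, mL=9300/2597, mR=240/2597
obs B: pose=(0,0,E) → sL=5/3, sR=30/13, mL=245/78, mR=25/78
sensor matrix S = [[120/53, 120/49], [5/3, 30/13]]; det S = 38600/33761
solve [mL_A; mL_B] = S·[w00; w01] and [mR_A; mR_B] = S·[w10; w11]:
  w00 = 1/2, w01 = 1, w10 = -1/2, w11 = 1/2

1/2 1 -1/2 1/2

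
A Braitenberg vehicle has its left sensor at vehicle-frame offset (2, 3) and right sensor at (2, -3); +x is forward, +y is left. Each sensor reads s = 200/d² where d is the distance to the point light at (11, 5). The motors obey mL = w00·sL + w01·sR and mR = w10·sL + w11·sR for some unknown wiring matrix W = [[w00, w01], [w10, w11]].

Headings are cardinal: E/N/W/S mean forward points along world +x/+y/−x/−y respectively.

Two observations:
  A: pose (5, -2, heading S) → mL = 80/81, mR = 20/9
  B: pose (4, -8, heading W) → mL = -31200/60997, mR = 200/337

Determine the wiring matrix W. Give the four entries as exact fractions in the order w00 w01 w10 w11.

1 -1 1 0

obs A: pose=(5,-2,S) → sL=20/9, sR=100/81, mL=80/81, mR=20/9
obs B: pose=(4,-8,W) → sL=200/337, sR=200/181, mL=-31200/60997, mR=200/337
sensor matrix S = [[20/9, 100/81], [200/337, 200/181]]; det S = 8512000/4940757
solve [mL_A; mL_B] = S·[w00; w01] and [mR_A; mR_B] = S·[w10; w11]:
  w00 = 1, w01 = -1, w10 = 1, w11 = 0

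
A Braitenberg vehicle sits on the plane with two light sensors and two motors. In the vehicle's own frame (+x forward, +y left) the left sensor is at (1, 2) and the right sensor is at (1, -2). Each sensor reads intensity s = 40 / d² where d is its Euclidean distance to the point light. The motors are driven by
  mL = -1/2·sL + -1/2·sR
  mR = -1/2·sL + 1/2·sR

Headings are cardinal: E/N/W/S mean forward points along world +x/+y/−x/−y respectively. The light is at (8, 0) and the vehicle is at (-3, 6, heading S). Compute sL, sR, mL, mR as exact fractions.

left sensor world pos  = (-1, 5); dL² = 106
right sensor world pos = (-5, 5); dR² = 194
sL = 40/106 = 20/53
sR = 40/194 = 20/97
mL = -1/2·sL + -1/2·sR = -1500/5141
mR = -1/2·sL + 1/2·sR = -440/5141

20/53 20/97 -1500/5141 -440/5141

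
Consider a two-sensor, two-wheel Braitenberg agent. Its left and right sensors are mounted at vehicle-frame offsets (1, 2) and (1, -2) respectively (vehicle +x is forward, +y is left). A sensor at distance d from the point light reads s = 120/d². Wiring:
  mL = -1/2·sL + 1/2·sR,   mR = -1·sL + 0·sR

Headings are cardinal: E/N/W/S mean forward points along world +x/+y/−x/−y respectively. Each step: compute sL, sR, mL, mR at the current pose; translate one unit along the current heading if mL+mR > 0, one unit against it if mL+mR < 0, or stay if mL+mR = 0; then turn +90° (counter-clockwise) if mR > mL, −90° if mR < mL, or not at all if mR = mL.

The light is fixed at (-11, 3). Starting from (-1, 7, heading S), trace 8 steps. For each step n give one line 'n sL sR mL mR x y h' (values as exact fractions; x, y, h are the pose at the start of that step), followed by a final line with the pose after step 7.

0 40/51 120/73 1600/3723 -40/51 -1 7 S
1 4/3 12/13 -8/39 -4/3 -1 8 W
2 40/39 24/41 -352/1599 -40/39 0 8 N
3 2/3 30/37 8/111 -2/3 0 7 E
4 40/51 120/73 1600/3723 -40/51 -1 7 S
5 4/3 12/13 -8/39 -4/3 -1 8 W
6 40/39 24/41 -352/1599 -40/39 0 8 N
7 2/3 30/37 8/111 -2/3 0 7 E
final -1 7 S

n=0: pose=(-1,7,S); sL=40/51, sR=120/73; mL=1600/3723, mR=-40/51; mL+mR=-440/1241 → advance -1; mR−mL=-4520/3723 → turn -1·90°
n=1: pose=(-1,8,W); sL=4/3, sR=12/13; mL=-8/39, mR=-4/3; mL+mR=-20/13 → advance -1; mR−mL=-44/39 → turn -1·90°
n=2: pose=(0,8,N); sL=40/39, sR=24/41; mL=-352/1599, mR=-40/39; mL+mR=-664/533 → advance -1; mR−mL=-1288/1599 → turn -1·90°
n=3: pose=(0,7,E); sL=2/3, sR=30/37; mL=8/111, mR=-2/3; mL+mR=-22/37 → advance -1; mR−mL=-82/111 → turn -1·90°
n=4: pose=(-1,7,S); sL=40/51, sR=120/73; mL=1600/3723, mR=-40/51; mL+mR=-440/1241 → advance -1; mR−mL=-4520/3723 → turn -1·90°
n=5: pose=(-1,8,W); sL=4/3, sR=12/13; mL=-8/39, mR=-4/3; mL+mR=-20/13 → advance -1; mR−mL=-44/39 → turn -1·90°
n=6: pose=(0,8,N); sL=40/39, sR=24/41; mL=-352/1599, mR=-40/39; mL+mR=-664/533 → advance -1; mR−mL=-1288/1599 → turn -1·90°
n=7: pose=(0,7,E); sL=2/3, sR=30/37; mL=8/111, mR=-2/3; mL+mR=-22/37 → advance -1; mR−mL=-82/111 → turn -1·90°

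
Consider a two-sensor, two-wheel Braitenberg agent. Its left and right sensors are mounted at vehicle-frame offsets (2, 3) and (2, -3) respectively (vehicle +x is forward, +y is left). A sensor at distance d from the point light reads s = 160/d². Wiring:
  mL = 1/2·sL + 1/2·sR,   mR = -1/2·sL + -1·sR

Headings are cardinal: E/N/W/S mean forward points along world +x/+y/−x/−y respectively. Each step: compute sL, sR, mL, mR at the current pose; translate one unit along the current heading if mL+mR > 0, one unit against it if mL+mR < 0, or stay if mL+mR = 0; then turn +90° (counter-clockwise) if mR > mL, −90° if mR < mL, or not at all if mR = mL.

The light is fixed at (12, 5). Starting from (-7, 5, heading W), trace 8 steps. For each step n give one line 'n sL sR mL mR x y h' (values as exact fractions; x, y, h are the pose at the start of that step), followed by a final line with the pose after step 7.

0 16/45 16/45 16/45 -8/15 -7 5 W
1 32/89 160/229 10784/20381 -17904/20381 -6 5 N
2 8/13 10/17 133/221 -198/221 -6 4 E
3 32/53 160/493 12128/26129 -16368/26129 -7 4 S
4 16/45 16/45 16/45 -8/15 -7 5 W
5 32/89 160/229 10784/20381 -17904/20381 -6 5 N
6 8/13 10/17 133/221 -198/221 -6 4 E
7 32/53 160/493 12128/26129 -16368/26129 -7 4 S
final -7 5 W

n=0: pose=(-7,5,W); sL=16/45, sR=16/45; mL=16/45, mR=-8/15; mL+mR=-8/45 → advance -1; mR−mL=-8/9 → turn -1·90°
n=1: pose=(-6,5,N); sL=32/89, sR=160/229; mL=10784/20381, mR=-17904/20381; mL+mR=-80/229 → advance -1; mR−mL=-28688/20381 → turn -1·90°
n=2: pose=(-6,4,E); sL=8/13, sR=10/17; mL=133/221, mR=-198/221; mL+mR=-5/17 → advance -1; mR−mL=-331/221 → turn -1·90°
n=3: pose=(-7,4,S); sL=32/53, sR=160/493; mL=12128/26129, mR=-16368/26129; mL+mR=-80/493 → advance -1; mR−mL=-28496/26129 → turn -1·90°
n=4: pose=(-7,5,W); sL=16/45, sR=16/45; mL=16/45, mR=-8/15; mL+mR=-8/45 → advance -1; mR−mL=-8/9 → turn -1·90°
n=5: pose=(-6,5,N); sL=32/89, sR=160/229; mL=10784/20381, mR=-17904/20381; mL+mR=-80/229 → advance -1; mR−mL=-28688/20381 → turn -1·90°
n=6: pose=(-6,4,E); sL=8/13, sR=10/17; mL=133/221, mR=-198/221; mL+mR=-5/17 → advance -1; mR−mL=-331/221 → turn -1·90°
n=7: pose=(-7,4,S); sL=32/53, sR=160/493; mL=12128/26129, mR=-16368/26129; mL+mR=-80/493 → advance -1; mR−mL=-28496/26129 → turn -1·90°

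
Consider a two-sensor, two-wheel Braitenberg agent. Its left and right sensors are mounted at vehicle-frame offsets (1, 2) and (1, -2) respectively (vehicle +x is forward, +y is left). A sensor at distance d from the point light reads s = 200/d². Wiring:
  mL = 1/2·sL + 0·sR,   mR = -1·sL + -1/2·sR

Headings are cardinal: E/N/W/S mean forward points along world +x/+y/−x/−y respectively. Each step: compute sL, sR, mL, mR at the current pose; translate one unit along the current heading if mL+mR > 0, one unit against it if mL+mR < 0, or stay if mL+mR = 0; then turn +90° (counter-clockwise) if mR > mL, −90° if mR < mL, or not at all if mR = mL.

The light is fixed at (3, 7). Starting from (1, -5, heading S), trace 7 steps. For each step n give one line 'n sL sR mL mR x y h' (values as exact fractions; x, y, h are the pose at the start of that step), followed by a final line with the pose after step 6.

0 200/169 40/37 100/169 -10780/6253 1 -5 S
1 100/89 20/9 50/89 -1790/801 1 -4 W
2 200/109 200/101 100/109 -31100/11009 2 -4 N
3 2 50/49 1 -123/49 2 -5 E
4 200/169 40/37 100/169 -10780/6253 1 -5 S
5 100/89 20/9 50/89 -1790/801 1 -4 W
6 200/109 200/101 100/109 -31100/11009 2 -4 N
final 2 -5 E

n=0: pose=(1,-5,S); sL=200/169, sR=40/37; mL=100/169, mR=-10780/6253; mL+mR=-7080/6253 → advance -1; mR−mL=-14480/6253 → turn -1·90°
n=1: pose=(1,-4,W); sL=100/89, sR=20/9; mL=50/89, mR=-1790/801; mL+mR=-1340/801 → advance -1; mR−mL=-2240/801 → turn -1·90°
n=2: pose=(2,-4,N); sL=200/109, sR=200/101; mL=100/109, mR=-31100/11009; mL+mR=-21000/11009 → advance -1; mR−mL=-41200/11009 → turn -1·90°
n=3: pose=(2,-5,E); sL=2, sR=50/49; mL=1, mR=-123/49; mL+mR=-74/49 → advance -1; mR−mL=-172/49 → turn -1·90°
n=4: pose=(1,-5,S); sL=200/169, sR=40/37; mL=100/169, mR=-10780/6253; mL+mR=-7080/6253 → advance -1; mR−mL=-14480/6253 → turn -1·90°
n=5: pose=(1,-4,W); sL=100/89, sR=20/9; mL=50/89, mR=-1790/801; mL+mR=-1340/801 → advance -1; mR−mL=-2240/801 → turn -1·90°
n=6: pose=(2,-4,N); sL=200/109, sR=200/101; mL=100/109, mR=-31100/11009; mL+mR=-21000/11009 → advance -1; mR−mL=-41200/11009 → turn -1·90°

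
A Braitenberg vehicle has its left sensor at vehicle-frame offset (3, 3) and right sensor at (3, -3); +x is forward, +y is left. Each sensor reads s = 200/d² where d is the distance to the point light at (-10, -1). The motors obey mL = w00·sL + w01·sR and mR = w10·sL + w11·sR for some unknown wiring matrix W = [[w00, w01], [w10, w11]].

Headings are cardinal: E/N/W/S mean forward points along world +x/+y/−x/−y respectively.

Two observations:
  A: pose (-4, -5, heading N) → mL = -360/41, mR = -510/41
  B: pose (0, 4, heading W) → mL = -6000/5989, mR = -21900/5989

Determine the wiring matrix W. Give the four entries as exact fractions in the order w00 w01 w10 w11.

-1/2 1/2 -1/2 -1

obs A: pose=(-4,-5,N) → sL=20, sR=100/41, mL=-360/41, mR=-510/41
obs B: pose=(0,4,W) → sL=200/53, sR=200/113, mL=-6000/5989, mR=-21900/5989
sensor matrix S = [[20, 100/41], [200/53, 200/113]]; det S = 6432000/245549
solve [mL_A; mL_B] = S·[w00; w01] and [mR_A; mR_B] = S·[w10; w11]:
  w00 = -1/2, w01 = 1/2, w10 = -1/2, w11 = -1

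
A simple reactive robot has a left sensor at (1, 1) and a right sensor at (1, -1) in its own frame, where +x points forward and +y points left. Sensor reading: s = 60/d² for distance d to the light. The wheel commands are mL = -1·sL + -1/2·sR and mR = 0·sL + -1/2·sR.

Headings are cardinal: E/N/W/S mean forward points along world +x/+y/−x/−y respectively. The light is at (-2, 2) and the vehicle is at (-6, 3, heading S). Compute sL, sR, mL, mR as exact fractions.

20/3 12/5 -118/15 -6/5

left sensor world pos  = (-5, 2); dL² = 9
right sensor world pos = (-7, 2); dR² = 25
sL = 60/9 = 20/3
sR = 60/25 = 12/5
mL = -1·sL + -1/2·sR = -118/15
mR = 0·sL + -1/2·sR = -6/5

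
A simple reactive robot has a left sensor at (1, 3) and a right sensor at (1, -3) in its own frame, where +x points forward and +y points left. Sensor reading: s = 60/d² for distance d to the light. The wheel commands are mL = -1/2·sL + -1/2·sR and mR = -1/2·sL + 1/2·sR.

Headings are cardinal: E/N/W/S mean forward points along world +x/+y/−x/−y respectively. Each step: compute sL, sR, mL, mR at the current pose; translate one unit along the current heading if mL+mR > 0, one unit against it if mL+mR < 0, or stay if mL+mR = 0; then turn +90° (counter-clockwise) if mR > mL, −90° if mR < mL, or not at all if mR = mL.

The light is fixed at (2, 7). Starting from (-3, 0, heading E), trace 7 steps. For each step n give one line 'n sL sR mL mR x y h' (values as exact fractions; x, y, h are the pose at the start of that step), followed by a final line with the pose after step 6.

0 15/8 15/29 -555/464 -315/464 -3 0 E
1 20/39 4/3 -12/13 16/39 -4 0 N
2 6/17 30/37 -366/629 144/629 -4 -1 W
3 12/17 12/29 -276/493 -72/493 -3 -1 S
4 15/8 15/29 -555/464 -315/464 -3 0 E
5 20/39 4/3 -12/13 16/39 -4 0 N
6 6/17 30/37 -366/629 144/629 -4 -1 W
final -3 -1 S

n=0: pose=(-3,0,E); sL=15/8, sR=15/29; mL=-555/464, mR=-315/464; mL+mR=-15/8 → advance -1; mR−mL=15/29 → turn +1·90°
n=1: pose=(-4,0,N); sL=20/39, sR=4/3; mL=-12/13, mR=16/39; mL+mR=-20/39 → advance -1; mR−mL=4/3 → turn +1·90°
n=2: pose=(-4,-1,W); sL=6/17, sR=30/37; mL=-366/629, mR=144/629; mL+mR=-6/17 → advance -1; mR−mL=30/37 → turn +1·90°
n=3: pose=(-3,-1,S); sL=12/17, sR=12/29; mL=-276/493, mR=-72/493; mL+mR=-12/17 → advance -1; mR−mL=12/29 → turn +1·90°
n=4: pose=(-3,0,E); sL=15/8, sR=15/29; mL=-555/464, mR=-315/464; mL+mR=-15/8 → advance -1; mR−mL=15/29 → turn +1·90°
n=5: pose=(-4,0,N); sL=20/39, sR=4/3; mL=-12/13, mR=16/39; mL+mR=-20/39 → advance -1; mR−mL=4/3 → turn +1·90°
n=6: pose=(-4,-1,W); sL=6/17, sR=30/37; mL=-366/629, mR=144/629; mL+mR=-6/17 → advance -1; mR−mL=30/37 → turn +1·90°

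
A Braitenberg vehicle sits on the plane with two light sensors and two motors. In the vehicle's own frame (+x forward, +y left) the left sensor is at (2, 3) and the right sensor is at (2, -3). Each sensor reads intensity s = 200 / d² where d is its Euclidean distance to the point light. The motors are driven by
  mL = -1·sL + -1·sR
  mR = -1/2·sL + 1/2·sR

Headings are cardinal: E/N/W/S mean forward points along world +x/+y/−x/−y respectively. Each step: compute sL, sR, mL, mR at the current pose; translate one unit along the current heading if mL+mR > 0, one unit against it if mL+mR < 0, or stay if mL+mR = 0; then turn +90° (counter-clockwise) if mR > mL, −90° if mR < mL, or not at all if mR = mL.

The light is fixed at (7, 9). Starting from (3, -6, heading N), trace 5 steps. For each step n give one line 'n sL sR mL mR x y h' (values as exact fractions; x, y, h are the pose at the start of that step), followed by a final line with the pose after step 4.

0 100/109 20/17 -3880/1853 240/1853 3 -6 N
1 200/397 40/41 -24080/16277 3840/16277 3 -7 W
2 50/81 5/9 -95/81 -5/162 4 -7 S
3 40/29 8/13 -752/377 -144/377 4 -6 E
4 100/109 20/17 -3880/1853 240/1853 3 -6 N
final 3 -7 W

n=0: pose=(3,-6,N); sL=100/109, sR=20/17; mL=-3880/1853, mR=240/1853; mL+mR=-3640/1853 → advance -1; mR−mL=4120/1853 → turn +1·90°
n=1: pose=(3,-7,W); sL=200/397, sR=40/41; mL=-24080/16277, mR=3840/16277; mL+mR=-20240/16277 → advance -1; mR−mL=27920/16277 → turn +1·90°
n=2: pose=(4,-7,S); sL=50/81, sR=5/9; mL=-95/81, mR=-5/162; mL+mR=-65/54 → advance -1; mR−mL=185/162 → turn +1·90°
n=3: pose=(4,-6,E); sL=40/29, sR=8/13; mL=-752/377, mR=-144/377; mL+mR=-896/377 → advance -1; mR−mL=608/377 → turn +1·90°
n=4: pose=(3,-6,N); sL=100/109, sR=20/17; mL=-3880/1853, mR=240/1853; mL+mR=-3640/1853 → advance -1; mR−mL=4120/1853 → turn +1·90°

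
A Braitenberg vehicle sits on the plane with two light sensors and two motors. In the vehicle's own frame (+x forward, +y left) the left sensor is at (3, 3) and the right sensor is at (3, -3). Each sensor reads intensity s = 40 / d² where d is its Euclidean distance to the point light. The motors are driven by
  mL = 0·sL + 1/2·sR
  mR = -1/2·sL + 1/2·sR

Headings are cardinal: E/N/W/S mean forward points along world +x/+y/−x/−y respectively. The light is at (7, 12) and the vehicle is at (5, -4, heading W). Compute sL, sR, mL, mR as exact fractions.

left sensor world pos  = (2, -7); dL² = 386
right sensor world pos = (2, -1); dR² = 194
sL = 40/386 = 20/193
sR = 40/194 = 20/97
mL = 0·sL + 1/2·sR = 10/97
mR = -1/2·sL + 1/2·sR = 960/18721

20/193 20/97 10/97 960/18721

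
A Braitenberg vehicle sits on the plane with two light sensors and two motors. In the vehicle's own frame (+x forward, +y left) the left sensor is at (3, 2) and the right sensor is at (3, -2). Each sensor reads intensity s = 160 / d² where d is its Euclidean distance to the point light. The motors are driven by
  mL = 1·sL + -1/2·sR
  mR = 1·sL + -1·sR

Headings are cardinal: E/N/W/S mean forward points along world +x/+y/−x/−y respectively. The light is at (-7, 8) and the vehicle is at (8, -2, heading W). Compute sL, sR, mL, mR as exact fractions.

5/9 10/13 20/117 -25/117

left sensor world pos  = (5, -4); dL² = 288
right sensor world pos = (5, 0); dR² = 208
sL = 160/288 = 5/9
sR = 160/208 = 10/13
mL = 1·sL + -1/2·sR = 20/117
mR = 1·sL + -1·sR = -25/117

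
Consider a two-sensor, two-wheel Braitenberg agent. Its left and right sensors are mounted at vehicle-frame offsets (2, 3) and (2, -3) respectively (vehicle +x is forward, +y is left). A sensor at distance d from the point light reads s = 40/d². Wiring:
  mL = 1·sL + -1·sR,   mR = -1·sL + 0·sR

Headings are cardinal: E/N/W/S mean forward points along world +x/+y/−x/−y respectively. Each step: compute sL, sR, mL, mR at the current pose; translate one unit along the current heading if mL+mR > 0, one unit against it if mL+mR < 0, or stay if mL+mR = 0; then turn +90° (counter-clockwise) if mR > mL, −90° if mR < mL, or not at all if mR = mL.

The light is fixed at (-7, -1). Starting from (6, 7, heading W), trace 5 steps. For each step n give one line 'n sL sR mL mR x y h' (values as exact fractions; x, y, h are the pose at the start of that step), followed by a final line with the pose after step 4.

0 20/73 20/121 960/8833 -20/73 6 7 W
1 40/221 40/389 6720/85969 -40/221 7 7 N
2 10/89 5/34 -105/3026 -10/89 7 6 E
3 40/281 8/25 -1248/7025 -40/281 6 6 S
4 20/173 4/25 -192/4325 -20/173 6 7 E
final 5 7 S

n=0: pose=(6,7,W); sL=20/73, sR=20/121; mL=960/8833, mR=-20/73; mL+mR=-20/121 → advance -1; mR−mL=-3380/8833 → turn -1·90°
n=1: pose=(7,7,N); sL=40/221, sR=40/389; mL=6720/85969, mR=-40/221; mL+mR=-40/389 → advance -1; mR−mL=-22280/85969 → turn -1·90°
n=2: pose=(7,6,E); sL=10/89, sR=5/34; mL=-105/3026, mR=-10/89; mL+mR=-5/34 → advance -1; mR−mL=-235/3026 → turn -1·90°
n=3: pose=(6,6,S); sL=40/281, sR=8/25; mL=-1248/7025, mR=-40/281; mL+mR=-8/25 → advance -1; mR−mL=248/7025 → turn +1·90°
n=4: pose=(6,7,E); sL=20/173, sR=4/25; mL=-192/4325, mR=-20/173; mL+mR=-4/25 → advance -1; mR−mL=-308/4325 → turn -1·90°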